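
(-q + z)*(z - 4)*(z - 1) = -q*z^2 + 5*q*z - 4*q + z^3 - 5*z^2 + 4*z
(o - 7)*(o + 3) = o^2 - 4*o - 21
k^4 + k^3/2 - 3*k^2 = k^2*(k - 3/2)*(k + 2)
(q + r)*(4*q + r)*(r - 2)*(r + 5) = 4*q^2*r^2 + 12*q^2*r - 40*q^2 + 5*q*r^3 + 15*q*r^2 - 50*q*r + r^4 + 3*r^3 - 10*r^2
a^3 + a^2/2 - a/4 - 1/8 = (a - 1/2)*(a + 1/2)^2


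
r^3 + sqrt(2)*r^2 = r^2*(r + sqrt(2))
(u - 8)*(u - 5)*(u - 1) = u^3 - 14*u^2 + 53*u - 40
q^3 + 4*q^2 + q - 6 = (q - 1)*(q + 2)*(q + 3)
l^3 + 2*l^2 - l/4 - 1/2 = (l - 1/2)*(l + 1/2)*(l + 2)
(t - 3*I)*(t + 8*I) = t^2 + 5*I*t + 24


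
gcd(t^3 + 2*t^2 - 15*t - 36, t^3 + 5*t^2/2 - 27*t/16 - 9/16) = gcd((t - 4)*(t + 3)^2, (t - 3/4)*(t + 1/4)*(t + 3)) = t + 3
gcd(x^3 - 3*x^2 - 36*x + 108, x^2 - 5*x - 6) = x - 6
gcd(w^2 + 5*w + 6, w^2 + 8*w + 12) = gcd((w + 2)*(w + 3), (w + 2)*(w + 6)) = w + 2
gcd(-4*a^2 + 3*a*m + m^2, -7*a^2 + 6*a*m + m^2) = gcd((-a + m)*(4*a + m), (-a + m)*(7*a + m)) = a - m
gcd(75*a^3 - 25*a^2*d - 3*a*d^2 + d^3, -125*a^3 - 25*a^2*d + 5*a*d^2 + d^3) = 25*a^2 - d^2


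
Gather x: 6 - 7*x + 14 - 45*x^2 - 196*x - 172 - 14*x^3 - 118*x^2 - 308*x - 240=-14*x^3 - 163*x^2 - 511*x - 392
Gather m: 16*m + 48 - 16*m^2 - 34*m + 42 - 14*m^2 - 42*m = -30*m^2 - 60*m + 90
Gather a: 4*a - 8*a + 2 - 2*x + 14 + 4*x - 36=-4*a + 2*x - 20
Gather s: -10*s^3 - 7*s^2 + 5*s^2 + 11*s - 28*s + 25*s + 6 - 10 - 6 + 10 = -10*s^3 - 2*s^2 + 8*s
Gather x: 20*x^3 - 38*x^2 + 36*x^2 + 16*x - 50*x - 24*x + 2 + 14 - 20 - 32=20*x^3 - 2*x^2 - 58*x - 36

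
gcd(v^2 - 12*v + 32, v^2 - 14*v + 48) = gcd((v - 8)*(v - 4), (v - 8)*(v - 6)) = v - 8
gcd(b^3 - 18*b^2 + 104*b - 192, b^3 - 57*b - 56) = b - 8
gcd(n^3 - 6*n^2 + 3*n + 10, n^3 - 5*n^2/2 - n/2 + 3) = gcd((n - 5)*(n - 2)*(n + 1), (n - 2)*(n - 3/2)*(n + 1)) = n^2 - n - 2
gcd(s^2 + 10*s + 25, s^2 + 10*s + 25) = s^2 + 10*s + 25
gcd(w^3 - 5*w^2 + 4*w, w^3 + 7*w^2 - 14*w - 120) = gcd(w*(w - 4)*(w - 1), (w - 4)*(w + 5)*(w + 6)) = w - 4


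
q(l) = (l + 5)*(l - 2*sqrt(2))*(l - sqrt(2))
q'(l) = (l + 5)*(l - 2*sqrt(2)) + (l + 5)*(l - sqrt(2)) + (l - 2*sqrt(2))*(l - sqrt(2)) = 3*l^2 - 6*sqrt(2)*l + 10*l - 15*sqrt(2) + 4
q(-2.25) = 51.17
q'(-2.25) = -5.43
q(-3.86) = 40.21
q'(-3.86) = 21.64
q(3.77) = 19.45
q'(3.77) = 31.14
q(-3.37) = 48.34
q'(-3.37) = 11.75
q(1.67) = -1.98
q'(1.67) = -6.32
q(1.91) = -3.15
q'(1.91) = -3.38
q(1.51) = -0.82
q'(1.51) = -8.09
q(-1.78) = 47.40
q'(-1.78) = -10.40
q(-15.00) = -2926.40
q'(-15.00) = 635.07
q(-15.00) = -2926.40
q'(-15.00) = 635.07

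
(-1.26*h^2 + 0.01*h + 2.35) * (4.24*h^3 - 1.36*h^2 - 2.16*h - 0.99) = -5.3424*h^5 + 1.756*h^4 + 12.672*h^3 - 1.9702*h^2 - 5.0859*h - 2.3265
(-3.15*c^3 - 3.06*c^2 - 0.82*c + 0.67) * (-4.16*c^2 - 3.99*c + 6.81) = 13.104*c^5 + 25.2981*c^4 - 5.8309*c^3 - 20.354*c^2 - 8.2575*c + 4.5627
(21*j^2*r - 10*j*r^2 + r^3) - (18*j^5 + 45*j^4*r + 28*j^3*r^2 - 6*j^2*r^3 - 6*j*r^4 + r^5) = -18*j^5 - 45*j^4*r - 28*j^3*r^2 + 6*j^2*r^3 + 21*j^2*r + 6*j*r^4 - 10*j*r^2 - r^5 + r^3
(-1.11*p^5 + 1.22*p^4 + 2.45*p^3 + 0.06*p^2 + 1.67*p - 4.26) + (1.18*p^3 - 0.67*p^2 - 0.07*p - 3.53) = -1.11*p^5 + 1.22*p^4 + 3.63*p^3 - 0.61*p^2 + 1.6*p - 7.79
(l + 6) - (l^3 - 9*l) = -l^3 + 10*l + 6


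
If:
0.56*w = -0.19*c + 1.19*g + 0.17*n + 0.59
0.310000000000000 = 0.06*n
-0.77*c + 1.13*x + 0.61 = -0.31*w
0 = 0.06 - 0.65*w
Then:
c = 1.46753246753247*x + 0.829370629370629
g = 0.234311906580814*x - 1.05803412274001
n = 5.17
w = 0.09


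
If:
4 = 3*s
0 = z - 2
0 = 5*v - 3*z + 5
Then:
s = 4/3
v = 1/5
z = 2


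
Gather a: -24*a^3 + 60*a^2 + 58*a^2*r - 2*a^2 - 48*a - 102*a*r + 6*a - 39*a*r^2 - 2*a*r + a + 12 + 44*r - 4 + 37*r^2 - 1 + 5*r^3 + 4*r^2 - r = -24*a^3 + a^2*(58*r + 58) + a*(-39*r^2 - 104*r - 41) + 5*r^3 + 41*r^2 + 43*r + 7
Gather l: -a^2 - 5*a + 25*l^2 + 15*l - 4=-a^2 - 5*a + 25*l^2 + 15*l - 4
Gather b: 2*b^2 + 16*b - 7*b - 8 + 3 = 2*b^2 + 9*b - 5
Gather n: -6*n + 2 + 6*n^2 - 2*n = 6*n^2 - 8*n + 2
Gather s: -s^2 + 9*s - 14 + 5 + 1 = -s^2 + 9*s - 8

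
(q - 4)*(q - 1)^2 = q^3 - 6*q^2 + 9*q - 4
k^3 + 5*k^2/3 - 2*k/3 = k*(k - 1/3)*(k + 2)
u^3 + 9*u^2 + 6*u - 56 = (u - 2)*(u + 4)*(u + 7)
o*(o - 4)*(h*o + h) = h*o^3 - 3*h*o^2 - 4*h*o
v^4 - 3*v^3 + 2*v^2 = v^2*(v - 2)*(v - 1)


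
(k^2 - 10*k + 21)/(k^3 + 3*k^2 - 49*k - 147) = (k - 3)/(k^2 + 10*k + 21)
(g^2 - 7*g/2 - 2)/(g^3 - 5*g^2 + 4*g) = (g + 1/2)/(g*(g - 1))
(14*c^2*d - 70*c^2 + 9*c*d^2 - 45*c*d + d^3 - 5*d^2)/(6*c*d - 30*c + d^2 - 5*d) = (14*c^2 + 9*c*d + d^2)/(6*c + d)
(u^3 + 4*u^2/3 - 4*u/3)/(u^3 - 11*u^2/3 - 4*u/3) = (-3*u^2 - 4*u + 4)/(-3*u^2 + 11*u + 4)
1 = 1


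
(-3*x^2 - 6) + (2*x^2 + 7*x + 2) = -x^2 + 7*x - 4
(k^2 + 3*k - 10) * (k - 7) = k^3 - 4*k^2 - 31*k + 70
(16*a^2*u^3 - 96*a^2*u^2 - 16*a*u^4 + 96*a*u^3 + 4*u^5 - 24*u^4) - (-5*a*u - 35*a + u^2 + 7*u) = 16*a^2*u^3 - 96*a^2*u^2 - 16*a*u^4 + 96*a*u^3 + 5*a*u + 35*a + 4*u^5 - 24*u^4 - u^2 - 7*u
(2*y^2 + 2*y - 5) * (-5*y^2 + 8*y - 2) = -10*y^4 + 6*y^3 + 37*y^2 - 44*y + 10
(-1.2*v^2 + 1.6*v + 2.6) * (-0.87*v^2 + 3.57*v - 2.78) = 1.044*v^4 - 5.676*v^3 + 6.786*v^2 + 4.834*v - 7.228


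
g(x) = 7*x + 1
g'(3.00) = 7.00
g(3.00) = 22.00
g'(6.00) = 7.00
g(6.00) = 43.00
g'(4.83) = 7.00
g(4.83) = 34.81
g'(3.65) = 7.00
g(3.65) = 26.55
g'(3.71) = 7.00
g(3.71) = 26.97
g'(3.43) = 7.00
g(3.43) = 25.01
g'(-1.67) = 7.00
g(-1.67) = -10.69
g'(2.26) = 7.00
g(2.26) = 16.82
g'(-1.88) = 7.00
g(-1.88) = -12.16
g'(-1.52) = 7.00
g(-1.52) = -9.64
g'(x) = 7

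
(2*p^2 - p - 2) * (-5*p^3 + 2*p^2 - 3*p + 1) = -10*p^5 + 9*p^4 + 2*p^3 + p^2 + 5*p - 2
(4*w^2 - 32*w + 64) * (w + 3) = 4*w^3 - 20*w^2 - 32*w + 192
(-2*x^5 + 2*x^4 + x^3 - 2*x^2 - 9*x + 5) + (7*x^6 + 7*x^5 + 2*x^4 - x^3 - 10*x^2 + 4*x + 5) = 7*x^6 + 5*x^5 + 4*x^4 - 12*x^2 - 5*x + 10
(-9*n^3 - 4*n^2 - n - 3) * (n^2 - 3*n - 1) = -9*n^5 + 23*n^4 + 20*n^3 + 4*n^2 + 10*n + 3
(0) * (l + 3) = 0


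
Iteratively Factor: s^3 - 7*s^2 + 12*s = (s - 4)*(s^2 - 3*s) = s*(s - 4)*(s - 3)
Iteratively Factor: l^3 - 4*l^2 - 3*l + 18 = (l - 3)*(l^2 - l - 6) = (l - 3)*(l + 2)*(l - 3)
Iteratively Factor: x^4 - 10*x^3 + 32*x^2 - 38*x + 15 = (x - 1)*(x^3 - 9*x^2 + 23*x - 15) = (x - 1)^2*(x^2 - 8*x + 15) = (x - 5)*(x - 1)^2*(x - 3)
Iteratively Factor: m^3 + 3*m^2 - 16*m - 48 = (m + 4)*(m^2 - m - 12) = (m - 4)*(m + 4)*(m + 3)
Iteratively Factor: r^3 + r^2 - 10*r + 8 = (r - 2)*(r^2 + 3*r - 4) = (r - 2)*(r - 1)*(r + 4)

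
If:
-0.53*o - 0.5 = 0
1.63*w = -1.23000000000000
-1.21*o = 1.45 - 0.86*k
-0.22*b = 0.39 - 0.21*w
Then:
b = -2.49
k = 0.36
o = -0.94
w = -0.75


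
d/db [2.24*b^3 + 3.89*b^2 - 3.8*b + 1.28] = 6.72*b^2 + 7.78*b - 3.8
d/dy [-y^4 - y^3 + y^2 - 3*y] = -4*y^3 - 3*y^2 + 2*y - 3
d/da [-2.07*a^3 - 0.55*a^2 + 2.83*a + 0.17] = -6.21*a^2 - 1.1*a + 2.83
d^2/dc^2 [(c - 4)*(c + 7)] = 2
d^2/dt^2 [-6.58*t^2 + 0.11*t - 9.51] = -13.1600000000000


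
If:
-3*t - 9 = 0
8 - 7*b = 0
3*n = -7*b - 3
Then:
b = 8/7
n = -11/3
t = -3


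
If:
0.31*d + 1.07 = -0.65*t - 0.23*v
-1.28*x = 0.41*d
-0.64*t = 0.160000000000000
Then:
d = -3.1219512195122*x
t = -0.25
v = 4.20784729586426*x - 3.94565217391304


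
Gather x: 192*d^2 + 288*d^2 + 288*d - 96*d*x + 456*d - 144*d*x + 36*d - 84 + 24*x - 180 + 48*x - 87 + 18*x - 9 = 480*d^2 + 780*d + x*(90 - 240*d) - 360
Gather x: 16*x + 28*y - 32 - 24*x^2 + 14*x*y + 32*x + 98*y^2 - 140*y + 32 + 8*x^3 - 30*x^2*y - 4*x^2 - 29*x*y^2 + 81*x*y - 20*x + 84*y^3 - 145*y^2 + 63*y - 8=8*x^3 + x^2*(-30*y - 28) + x*(-29*y^2 + 95*y + 28) + 84*y^3 - 47*y^2 - 49*y - 8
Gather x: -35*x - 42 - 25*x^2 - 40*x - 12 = -25*x^2 - 75*x - 54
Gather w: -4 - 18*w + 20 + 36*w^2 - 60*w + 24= 36*w^2 - 78*w + 40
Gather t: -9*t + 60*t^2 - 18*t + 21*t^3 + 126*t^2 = 21*t^3 + 186*t^2 - 27*t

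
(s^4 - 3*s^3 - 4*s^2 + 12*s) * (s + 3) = s^5 - 13*s^3 + 36*s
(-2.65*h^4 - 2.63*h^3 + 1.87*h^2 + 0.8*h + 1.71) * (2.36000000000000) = -6.254*h^4 - 6.2068*h^3 + 4.4132*h^2 + 1.888*h + 4.0356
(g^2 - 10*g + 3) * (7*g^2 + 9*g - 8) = 7*g^4 - 61*g^3 - 77*g^2 + 107*g - 24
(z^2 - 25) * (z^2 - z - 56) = z^4 - z^3 - 81*z^2 + 25*z + 1400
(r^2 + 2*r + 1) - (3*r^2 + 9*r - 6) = -2*r^2 - 7*r + 7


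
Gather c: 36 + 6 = 42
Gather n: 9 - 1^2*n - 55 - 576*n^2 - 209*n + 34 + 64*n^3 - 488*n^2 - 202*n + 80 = 64*n^3 - 1064*n^2 - 412*n + 68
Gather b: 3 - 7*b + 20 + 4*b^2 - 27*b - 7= 4*b^2 - 34*b + 16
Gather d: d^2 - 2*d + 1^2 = d^2 - 2*d + 1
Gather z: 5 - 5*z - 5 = -5*z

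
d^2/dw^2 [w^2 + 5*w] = 2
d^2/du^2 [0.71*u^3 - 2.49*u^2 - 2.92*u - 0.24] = 4.26*u - 4.98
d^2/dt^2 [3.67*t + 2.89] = 0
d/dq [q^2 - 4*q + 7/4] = 2*q - 4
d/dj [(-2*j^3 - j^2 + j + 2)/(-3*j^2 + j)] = 2*(3*j^4 - 2*j^3 + j^2 + 6*j - 1)/(j^2*(9*j^2 - 6*j + 1))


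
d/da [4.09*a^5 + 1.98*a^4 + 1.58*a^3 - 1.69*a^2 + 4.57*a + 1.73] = 20.45*a^4 + 7.92*a^3 + 4.74*a^2 - 3.38*a + 4.57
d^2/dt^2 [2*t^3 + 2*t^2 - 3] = 12*t + 4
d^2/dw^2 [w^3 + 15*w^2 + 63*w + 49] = 6*w + 30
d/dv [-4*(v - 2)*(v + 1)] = 4 - 8*v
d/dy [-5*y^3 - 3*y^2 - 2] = 3*y*(-5*y - 2)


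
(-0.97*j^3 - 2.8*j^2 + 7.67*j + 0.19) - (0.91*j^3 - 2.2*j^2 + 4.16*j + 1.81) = -1.88*j^3 - 0.6*j^2 + 3.51*j - 1.62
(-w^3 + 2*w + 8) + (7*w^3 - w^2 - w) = 6*w^3 - w^2 + w + 8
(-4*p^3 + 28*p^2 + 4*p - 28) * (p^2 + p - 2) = -4*p^5 + 24*p^4 + 40*p^3 - 80*p^2 - 36*p + 56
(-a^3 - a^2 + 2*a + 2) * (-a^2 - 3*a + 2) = a^5 + 4*a^4 - a^3 - 10*a^2 - 2*a + 4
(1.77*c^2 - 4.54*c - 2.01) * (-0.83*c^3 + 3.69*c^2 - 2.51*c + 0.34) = -1.4691*c^5 + 10.2995*c^4 - 19.527*c^3 + 4.5803*c^2 + 3.5015*c - 0.6834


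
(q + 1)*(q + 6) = q^2 + 7*q + 6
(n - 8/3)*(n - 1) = n^2 - 11*n/3 + 8/3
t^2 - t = t*(t - 1)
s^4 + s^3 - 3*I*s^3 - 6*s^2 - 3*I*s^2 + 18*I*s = s*(s - 2)*(s + 3)*(s - 3*I)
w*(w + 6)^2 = w^3 + 12*w^2 + 36*w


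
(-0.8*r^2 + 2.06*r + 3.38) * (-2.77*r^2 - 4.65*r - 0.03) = 2.216*r^4 - 1.9862*r^3 - 18.9176*r^2 - 15.7788*r - 0.1014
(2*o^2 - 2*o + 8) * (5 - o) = -2*o^3 + 12*o^2 - 18*o + 40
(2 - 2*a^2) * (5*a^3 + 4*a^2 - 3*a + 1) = -10*a^5 - 8*a^4 + 16*a^3 + 6*a^2 - 6*a + 2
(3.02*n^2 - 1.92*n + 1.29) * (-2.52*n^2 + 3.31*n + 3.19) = -7.6104*n^4 + 14.8346*n^3 + 0.0277999999999992*n^2 - 1.8549*n + 4.1151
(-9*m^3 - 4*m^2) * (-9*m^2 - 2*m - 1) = 81*m^5 + 54*m^4 + 17*m^3 + 4*m^2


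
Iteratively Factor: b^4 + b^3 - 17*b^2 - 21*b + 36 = (b + 3)*(b^3 - 2*b^2 - 11*b + 12) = (b - 4)*(b + 3)*(b^2 + 2*b - 3) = (b - 4)*(b + 3)^2*(b - 1)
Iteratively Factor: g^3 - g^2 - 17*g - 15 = (g - 5)*(g^2 + 4*g + 3) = (g - 5)*(g + 3)*(g + 1)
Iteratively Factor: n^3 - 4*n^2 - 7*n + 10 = (n - 1)*(n^2 - 3*n - 10) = (n - 5)*(n - 1)*(n + 2)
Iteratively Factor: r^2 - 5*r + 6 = (r - 2)*(r - 3)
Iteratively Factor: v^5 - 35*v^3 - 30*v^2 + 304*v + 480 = (v - 5)*(v^4 + 5*v^3 - 10*v^2 - 80*v - 96) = (v - 5)*(v + 3)*(v^3 + 2*v^2 - 16*v - 32) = (v - 5)*(v + 2)*(v + 3)*(v^2 - 16) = (v - 5)*(v - 4)*(v + 2)*(v + 3)*(v + 4)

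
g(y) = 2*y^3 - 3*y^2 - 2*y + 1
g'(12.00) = 790.00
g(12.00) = 3001.00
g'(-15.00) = 1438.00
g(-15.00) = -7394.00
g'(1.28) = 0.15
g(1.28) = -2.28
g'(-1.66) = 24.49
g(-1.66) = -13.10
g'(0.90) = -2.54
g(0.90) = -1.77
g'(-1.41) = 18.39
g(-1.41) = -7.75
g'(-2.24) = 41.55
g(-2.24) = -32.05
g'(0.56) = -3.48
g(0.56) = -0.71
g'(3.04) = 35.21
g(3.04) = 23.38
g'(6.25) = 194.88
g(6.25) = 359.59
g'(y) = 6*y^2 - 6*y - 2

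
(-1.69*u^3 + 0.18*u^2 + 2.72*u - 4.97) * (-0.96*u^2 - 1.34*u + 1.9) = 1.6224*u^5 + 2.0918*u^4 - 6.0634*u^3 + 1.4684*u^2 + 11.8278*u - 9.443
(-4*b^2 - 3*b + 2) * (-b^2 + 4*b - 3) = 4*b^4 - 13*b^3 - 2*b^2 + 17*b - 6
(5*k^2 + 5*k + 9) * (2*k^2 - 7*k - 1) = 10*k^4 - 25*k^3 - 22*k^2 - 68*k - 9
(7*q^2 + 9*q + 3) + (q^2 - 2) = 8*q^2 + 9*q + 1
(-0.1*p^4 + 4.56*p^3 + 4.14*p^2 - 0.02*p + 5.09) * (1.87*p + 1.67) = -0.187*p^5 + 8.3602*p^4 + 15.357*p^3 + 6.8764*p^2 + 9.4849*p + 8.5003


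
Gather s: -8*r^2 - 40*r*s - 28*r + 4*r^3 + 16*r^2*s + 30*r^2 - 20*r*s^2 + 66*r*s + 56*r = 4*r^3 + 22*r^2 - 20*r*s^2 + 28*r + s*(16*r^2 + 26*r)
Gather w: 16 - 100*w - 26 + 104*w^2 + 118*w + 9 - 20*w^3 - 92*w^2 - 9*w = -20*w^3 + 12*w^2 + 9*w - 1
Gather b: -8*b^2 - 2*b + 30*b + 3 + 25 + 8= -8*b^2 + 28*b + 36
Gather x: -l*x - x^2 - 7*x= -x^2 + x*(-l - 7)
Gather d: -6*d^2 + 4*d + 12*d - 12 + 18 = -6*d^2 + 16*d + 6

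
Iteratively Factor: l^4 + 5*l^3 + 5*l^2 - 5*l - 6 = (l + 3)*(l^3 + 2*l^2 - l - 2) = (l + 2)*(l + 3)*(l^2 - 1) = (l - 1)*(l + 2)*(l + 3)*(l + 1)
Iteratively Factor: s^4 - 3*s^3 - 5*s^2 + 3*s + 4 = (s + 1)*(s^3 - 4*s^2 - s + 4) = (s + 1)^2*(s^2 - 5*s + 4) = (s - 1)*(s + 1)^2*(s - 4)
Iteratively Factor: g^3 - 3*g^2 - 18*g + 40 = (g + 4)*(g^2 - 7*g + 10) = (g - 2)*(g + 4)*(g - 5)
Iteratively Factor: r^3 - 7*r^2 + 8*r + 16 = (r - 4)*(r^2 - 3*r - 4) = (r - 4)^2*(r + 1)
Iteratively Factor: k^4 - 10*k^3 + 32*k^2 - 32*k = (k - 4)*(k^3 - 6*k^2 + 8*k) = (k - 4)*(k - 2)*(k^2 - 4*k) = k*(k - 4)*(k - 2)*(k - 4)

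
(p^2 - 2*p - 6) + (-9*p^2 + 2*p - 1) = -8*p^2 - 7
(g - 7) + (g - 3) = 2*g - 10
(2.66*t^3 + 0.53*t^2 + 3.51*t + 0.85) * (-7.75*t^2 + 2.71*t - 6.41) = -20.615*t^5 + 3.1011*t^4 - 42.8168*t^3 - 0.472700000000001*t^2 - 20.1956*t - 5.4485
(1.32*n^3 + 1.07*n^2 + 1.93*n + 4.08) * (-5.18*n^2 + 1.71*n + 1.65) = -6.8376*n^5 - 3.2854*n^4 - 5.9897*n^3 - 16.0686*n^2 + 10.1613*n + 6.732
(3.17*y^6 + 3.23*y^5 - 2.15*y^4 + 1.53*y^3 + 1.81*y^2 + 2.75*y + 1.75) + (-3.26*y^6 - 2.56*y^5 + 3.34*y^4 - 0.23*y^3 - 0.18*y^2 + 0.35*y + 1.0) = -0.0899999999999999*y^6 + 0.67*y^5 + 1.19*y^4 + 1.3*y^3 + 1.63*y^2 + 3.1*y + 2.75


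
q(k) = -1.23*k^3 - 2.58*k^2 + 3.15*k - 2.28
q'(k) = -3.69*k^2 - 5.16*k + 3.15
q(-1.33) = -8.14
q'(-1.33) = 3.49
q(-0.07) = -2.51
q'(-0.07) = 3.49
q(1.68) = -10.10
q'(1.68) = -15.93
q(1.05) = -3.24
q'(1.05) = -6.34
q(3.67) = -86.27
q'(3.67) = -65.49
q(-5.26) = 88.77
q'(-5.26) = -71.80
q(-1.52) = -8.71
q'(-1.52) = 2.47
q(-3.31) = 3.63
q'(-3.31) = -20.20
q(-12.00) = 1713.84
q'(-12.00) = -466.29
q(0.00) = -2.28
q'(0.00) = 3.15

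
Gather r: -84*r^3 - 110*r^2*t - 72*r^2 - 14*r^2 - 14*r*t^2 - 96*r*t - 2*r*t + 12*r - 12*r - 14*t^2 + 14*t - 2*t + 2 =-84*r^3 + r^2*(-110*t - 86) + r*(-14*t^2 - 98*t) - 14*t^2 + 12*t + 2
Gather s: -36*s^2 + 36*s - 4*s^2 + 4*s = -40*s^2 + 40*s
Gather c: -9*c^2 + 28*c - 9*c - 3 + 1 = -9*c^2 + 19*c - 2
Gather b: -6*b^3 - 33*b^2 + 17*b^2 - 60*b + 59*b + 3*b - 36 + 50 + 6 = -6*b^3 - 16*b^2 + 2*b + 20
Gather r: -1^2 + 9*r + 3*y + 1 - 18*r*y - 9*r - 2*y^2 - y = -18*r*y - 2*y^2 + 2*y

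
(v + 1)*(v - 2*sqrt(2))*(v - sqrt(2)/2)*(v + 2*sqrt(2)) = v^4 - sqrt(2)*v^3/2 + v^3 - 8*v^2 - sqrt(2)*v^2/2 - 8*v + 4*sqrt(2)*v + 4*sqrt(2)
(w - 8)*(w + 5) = w^2 - 3*w - 40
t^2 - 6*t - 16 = (t - 8)*(t + 2)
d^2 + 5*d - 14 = (d - 2)*(d + 7)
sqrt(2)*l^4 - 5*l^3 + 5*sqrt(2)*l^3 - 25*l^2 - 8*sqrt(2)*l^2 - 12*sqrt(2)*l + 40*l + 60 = (l - 2)*(l + 6)*(l - 5*sqrt(2)/2)*(sqrt(2)*l + sqrt(2))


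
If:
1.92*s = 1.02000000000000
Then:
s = 0.53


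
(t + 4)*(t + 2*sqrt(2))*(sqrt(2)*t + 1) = sqrt(2)*t^3 + 5*t^2 + 4*sqrt(2)*t^2 + 2*sqrt(2)*t + 20*t + 8*sqrt(2)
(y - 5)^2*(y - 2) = y^3 - 12*y^2 + 45*y - 50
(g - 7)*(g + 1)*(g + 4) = g^3 - 2*g^2 - 31*g - 28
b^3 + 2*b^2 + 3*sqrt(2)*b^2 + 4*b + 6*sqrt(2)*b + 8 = (b + 2)*(b + sqrt(2))*(b + 2*sqrt(2))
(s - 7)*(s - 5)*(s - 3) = s^3 - 15*s^2 + 71*s - 105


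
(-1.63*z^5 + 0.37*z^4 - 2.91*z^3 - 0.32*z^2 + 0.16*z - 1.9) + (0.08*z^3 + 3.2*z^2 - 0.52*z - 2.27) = -1.63*z^5 + 0.37*z^4 - 2.83*z^3 + 2.88*z^2 - 0.36*z - 4.17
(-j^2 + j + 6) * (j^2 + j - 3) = -j^4 + 10*j^2 + 3*j - 18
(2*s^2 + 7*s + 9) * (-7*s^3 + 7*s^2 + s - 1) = -14*s^5 - 35*s^4 - 12*s^3 + 68*s^2 + 2*s - 9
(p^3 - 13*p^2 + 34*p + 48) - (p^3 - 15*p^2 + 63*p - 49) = 2*p^2 - 29*p + 97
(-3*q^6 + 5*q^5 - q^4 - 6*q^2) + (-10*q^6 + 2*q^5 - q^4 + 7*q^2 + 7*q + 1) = -13*q^6 + 7*q^5 - 2*q^4 + q^2 + 7*q + 1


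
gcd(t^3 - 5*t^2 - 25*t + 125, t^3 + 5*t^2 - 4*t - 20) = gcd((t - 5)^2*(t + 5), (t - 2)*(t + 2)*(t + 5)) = t + 5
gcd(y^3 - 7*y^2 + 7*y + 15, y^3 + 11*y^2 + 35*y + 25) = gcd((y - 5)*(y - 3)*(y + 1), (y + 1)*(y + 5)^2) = y + 1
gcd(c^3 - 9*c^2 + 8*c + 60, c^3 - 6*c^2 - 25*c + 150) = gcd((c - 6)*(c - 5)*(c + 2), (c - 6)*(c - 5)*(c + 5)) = c^2 - 11*c + 30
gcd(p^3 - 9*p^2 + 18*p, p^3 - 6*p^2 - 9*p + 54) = p^2 - 9*p + 18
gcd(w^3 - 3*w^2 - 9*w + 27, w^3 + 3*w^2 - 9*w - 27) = w^2 - 9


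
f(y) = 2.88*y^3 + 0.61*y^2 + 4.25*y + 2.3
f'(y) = 8.64*y^2 + 1.22*y + 4.25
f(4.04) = 219.33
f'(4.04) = 150.20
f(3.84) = 190.69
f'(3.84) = 136.34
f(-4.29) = -232.09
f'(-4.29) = 158.03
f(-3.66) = -146.28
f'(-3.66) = 115.52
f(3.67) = 168.47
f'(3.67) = 125.10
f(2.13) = 41.95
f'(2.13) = 46.05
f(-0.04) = 2.13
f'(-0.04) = 4.22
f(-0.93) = -3.44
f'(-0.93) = 10.59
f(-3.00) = -82.72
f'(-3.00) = 78.35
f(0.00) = 2.30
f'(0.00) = 4.25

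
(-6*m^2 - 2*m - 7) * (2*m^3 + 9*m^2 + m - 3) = -12*m^5 - 58*m^4 - 38*m^3 - 47*m^2 - m + 21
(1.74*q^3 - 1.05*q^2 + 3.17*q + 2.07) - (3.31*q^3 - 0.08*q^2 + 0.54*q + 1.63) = -1.57*q^3 - 0.97*q^2 + 2.63*q + 0.44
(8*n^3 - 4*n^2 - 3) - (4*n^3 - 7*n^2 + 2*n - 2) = 4*n^3 + 3*n^2 - 2*n - 1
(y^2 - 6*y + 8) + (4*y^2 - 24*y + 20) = 5*y^2 - 30*y + 28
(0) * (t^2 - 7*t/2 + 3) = 0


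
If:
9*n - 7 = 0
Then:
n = 7/9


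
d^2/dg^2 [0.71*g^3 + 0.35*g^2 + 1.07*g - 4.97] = 4.26*g + 0.7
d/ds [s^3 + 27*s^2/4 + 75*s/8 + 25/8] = 3*s^2 + 27*s/2 + 75/8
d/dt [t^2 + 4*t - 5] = 2*t + 4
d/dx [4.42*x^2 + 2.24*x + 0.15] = 8.84*x + 2.24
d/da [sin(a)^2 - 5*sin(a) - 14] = (2*sin(a) - 5)*cos(a)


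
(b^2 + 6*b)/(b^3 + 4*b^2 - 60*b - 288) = b/(b^2 - 2*b - 48)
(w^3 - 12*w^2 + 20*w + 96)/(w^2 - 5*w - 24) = (w^2 - 4*w - 12)/(w + 3)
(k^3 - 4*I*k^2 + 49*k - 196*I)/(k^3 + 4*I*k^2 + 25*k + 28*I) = (k - 7*I)/(k + I)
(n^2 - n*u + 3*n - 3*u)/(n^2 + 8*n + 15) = (n - u)/(n + 5)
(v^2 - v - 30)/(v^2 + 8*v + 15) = (v - 6)/(v + 3)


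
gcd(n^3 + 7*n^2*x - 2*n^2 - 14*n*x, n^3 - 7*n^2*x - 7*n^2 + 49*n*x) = n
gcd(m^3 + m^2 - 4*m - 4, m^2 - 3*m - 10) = m + 2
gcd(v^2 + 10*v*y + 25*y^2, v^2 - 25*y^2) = v + 5*y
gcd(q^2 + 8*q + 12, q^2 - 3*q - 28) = 1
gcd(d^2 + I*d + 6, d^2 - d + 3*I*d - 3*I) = d + 3*I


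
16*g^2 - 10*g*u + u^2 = (-8*g + u)*(-2*g + u)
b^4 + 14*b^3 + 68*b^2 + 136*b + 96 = (b + 2)^2*(b + 4)*(b + 6)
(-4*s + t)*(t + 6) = -4*s*t - 24*s + t^2 + 6*t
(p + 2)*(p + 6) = p^2 + 8*p + 12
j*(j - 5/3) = j^2 - 5*j/3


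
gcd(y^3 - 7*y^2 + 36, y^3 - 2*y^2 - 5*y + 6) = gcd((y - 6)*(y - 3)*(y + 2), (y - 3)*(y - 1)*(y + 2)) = y^2 - y - 6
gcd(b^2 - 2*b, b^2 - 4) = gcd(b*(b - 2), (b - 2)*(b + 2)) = b - 2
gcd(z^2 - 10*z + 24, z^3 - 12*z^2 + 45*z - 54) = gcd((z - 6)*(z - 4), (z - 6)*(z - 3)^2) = z - 6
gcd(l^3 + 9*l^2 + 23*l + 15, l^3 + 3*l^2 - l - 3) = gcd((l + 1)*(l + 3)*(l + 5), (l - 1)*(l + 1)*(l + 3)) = l^2 + 4*l + 3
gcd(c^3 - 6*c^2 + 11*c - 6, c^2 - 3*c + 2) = c^2 - 3*c + 2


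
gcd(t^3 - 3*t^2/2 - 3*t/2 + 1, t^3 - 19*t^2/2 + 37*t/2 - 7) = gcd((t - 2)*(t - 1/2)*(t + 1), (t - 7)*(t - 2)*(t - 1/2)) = t^2 - 5*t/2 + 1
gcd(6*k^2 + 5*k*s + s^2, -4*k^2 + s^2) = 2*k + s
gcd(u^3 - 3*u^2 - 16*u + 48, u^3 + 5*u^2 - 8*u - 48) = u^2 + u - 12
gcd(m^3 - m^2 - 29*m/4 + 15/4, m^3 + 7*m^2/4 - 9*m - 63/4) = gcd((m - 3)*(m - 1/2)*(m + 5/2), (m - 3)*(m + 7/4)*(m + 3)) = m - 3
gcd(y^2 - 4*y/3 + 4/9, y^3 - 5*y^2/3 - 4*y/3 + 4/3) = y - 2/3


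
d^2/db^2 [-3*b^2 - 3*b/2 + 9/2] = -6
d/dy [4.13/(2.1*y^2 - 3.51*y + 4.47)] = (14.4963 - 17.346*y)/(2.1*y^2 - 3.51*y + 4.47)^2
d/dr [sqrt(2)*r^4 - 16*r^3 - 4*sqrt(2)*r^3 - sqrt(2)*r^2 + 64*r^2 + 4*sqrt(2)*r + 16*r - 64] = 4*sqrt(2)*r^3 - 48*r^2 - 12*sqrt(2)*r^2 - 2*sqrt(2)*r + 128*r + 4*sqrt(2) + 16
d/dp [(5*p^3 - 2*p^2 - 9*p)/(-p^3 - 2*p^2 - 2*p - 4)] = 2*(-6*p^4 - 19*p^3 - 37*p^2 + 8*p + 18)/(p^6 + 4*p^5 + 8*p^4 + 16*p^3 + 20*p^2 + 16*p + 16)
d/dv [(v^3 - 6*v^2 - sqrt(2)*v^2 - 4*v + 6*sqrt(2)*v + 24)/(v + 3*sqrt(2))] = 2*(v^3 - 3*v^2 + 4*sqrt(2)*v^2 - 18*sqrt(2)*v - 6*v - 6*sqrt(2) + 6)/(v^2 + 6*sqrt(2)*v + 18)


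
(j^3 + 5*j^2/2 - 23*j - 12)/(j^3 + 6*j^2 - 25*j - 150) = (j^2 - 7*j/2 - 2)/(j^2 - 25)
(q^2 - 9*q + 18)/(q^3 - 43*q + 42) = (q - 3)/(q^2 + 6*q - 7)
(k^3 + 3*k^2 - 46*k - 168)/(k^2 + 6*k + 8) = (k^2 - k - 42)/(k + 2)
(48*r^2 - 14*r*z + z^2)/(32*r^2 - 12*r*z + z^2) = (-6*r + z)/(-4*r + z)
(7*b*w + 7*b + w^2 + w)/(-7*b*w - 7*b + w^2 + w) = (7*b + w)/(-7*b + w)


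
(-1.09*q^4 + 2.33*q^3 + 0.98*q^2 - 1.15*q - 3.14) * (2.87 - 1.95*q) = 2.1255*q^5 - 7.6718*q^4 + 4.7761*q^3 + 5.0551*q^2 + 2.8225*q - 9.0118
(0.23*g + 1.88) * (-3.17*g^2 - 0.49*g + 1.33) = -0.7291*g^3 - 6.0723*g^2 - 0.6153*g + 2.5004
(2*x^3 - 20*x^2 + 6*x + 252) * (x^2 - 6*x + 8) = 2*x^5 - 32*x^4 + 142*x^3 + 56*x^2 - 1464*x + 2016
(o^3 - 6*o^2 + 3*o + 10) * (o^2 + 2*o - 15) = o^5 - 4*o^4 - 24*o^3 + 106*o^2 - 25*o - 150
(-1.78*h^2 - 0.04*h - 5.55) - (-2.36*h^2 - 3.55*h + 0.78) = 0.58*h^2 + 3.51*h - 6.33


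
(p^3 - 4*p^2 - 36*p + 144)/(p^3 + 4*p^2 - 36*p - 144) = (p - 4)/(p + 4)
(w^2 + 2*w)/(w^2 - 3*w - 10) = w/(w - 5)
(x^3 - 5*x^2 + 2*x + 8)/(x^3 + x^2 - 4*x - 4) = (x - 4)/(x + 2)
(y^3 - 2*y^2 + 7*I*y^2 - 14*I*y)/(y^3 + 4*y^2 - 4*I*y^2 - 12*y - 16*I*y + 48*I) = y*(y + 7*I)/(y^2 + 2*y*(3 - 2*I) - 24*I)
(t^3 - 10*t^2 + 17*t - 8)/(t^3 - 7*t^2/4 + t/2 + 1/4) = 4*(t - 8)/(4*t + 1)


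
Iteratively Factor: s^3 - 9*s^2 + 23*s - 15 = (s - 5)*(s^2 - 4*s + 3) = (s - 5)*(s - 1)*(s - 3)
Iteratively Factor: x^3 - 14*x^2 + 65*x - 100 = (x - 5)*(x^2 - 9*x + 20) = (x - 5)^2*(x - 4)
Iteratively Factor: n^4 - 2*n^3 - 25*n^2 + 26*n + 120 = (n - 5)*(n^3 + 3*n^2 - 10*n - 24) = (n - 5)*(n - 3)*(n^2 + 6*n + 8) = (n - 5)*(n - 3)*(n + 2)*(n + 4)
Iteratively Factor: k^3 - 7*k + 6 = (k + 3)*(k^2 - 3*k + 2) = (k - 2)*(k + 3)*(k - 1)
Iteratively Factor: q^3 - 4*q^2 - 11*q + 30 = (q - 5)*(q^2 + q - 6) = (q - 5)*(q + 3)*(q - 2)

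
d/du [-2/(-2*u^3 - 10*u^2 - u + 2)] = 2*(-6*u^2 - 20*u - 1)/(2*u^3 + 10*u^2 + u - 2)^2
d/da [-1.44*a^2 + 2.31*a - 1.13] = 2.31 - 2.88*a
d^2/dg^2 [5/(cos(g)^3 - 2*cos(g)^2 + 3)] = 5*((1 - cos(4*g))*(3*cos(g) - 4)^2 + (3*cos(g) - 16*cos(2*g) + 9*cos(3*g))*(cos(g)^3 - 2*cos(g)^2 + 3))/(4*(cos(g)^3 - 2*cos(g)^2 + 3)^3)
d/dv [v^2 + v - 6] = 2*v + 1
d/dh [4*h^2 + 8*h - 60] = 8*h + 8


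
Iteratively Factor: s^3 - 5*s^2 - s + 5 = (s + 1)*(s^2 - 6*s + 5) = (s - 5)*(s + 1)*(s - 1)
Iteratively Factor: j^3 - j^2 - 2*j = (j + 1)*(j^2 - 2*j) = (j - 2)*(j + 1)*(j)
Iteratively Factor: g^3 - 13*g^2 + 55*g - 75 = (g - 5)*(g^2 - 8*g + 15) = (g - 5)^2*(g - 3)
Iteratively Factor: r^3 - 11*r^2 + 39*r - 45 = (r - 5)*(r^2 - 6*r + 9) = (r - 5)*(r - 3)*(r - 3)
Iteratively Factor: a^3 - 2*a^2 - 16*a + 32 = (a + 4)*(a^2 - 6*a + 8) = (a - 4)*(a + 4)*(a - 2)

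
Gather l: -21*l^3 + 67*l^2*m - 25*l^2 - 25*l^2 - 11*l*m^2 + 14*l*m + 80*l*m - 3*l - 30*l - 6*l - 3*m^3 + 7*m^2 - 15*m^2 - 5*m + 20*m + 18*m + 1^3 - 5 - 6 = -21*l^3 + l^2*(67*m - 50) + l*(-11*m^2 + 94*m - 39) - 3*m^3 - 8*m^2 + 33*m - 10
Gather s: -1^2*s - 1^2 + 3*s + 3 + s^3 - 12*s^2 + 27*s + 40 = s^3 - 12*s^2 + 29*s + 42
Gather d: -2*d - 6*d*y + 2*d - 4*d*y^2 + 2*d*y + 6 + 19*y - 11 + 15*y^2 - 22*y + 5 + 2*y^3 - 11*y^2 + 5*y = d*(-4*y^2 - 4*y) + 2*y^3 + 4*y^2 + 2*y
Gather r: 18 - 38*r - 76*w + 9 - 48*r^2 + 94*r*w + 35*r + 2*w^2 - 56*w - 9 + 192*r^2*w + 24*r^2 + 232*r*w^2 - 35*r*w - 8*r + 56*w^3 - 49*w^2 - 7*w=r^2*(192*w - 24) + r*(232*w^2 + 59*w - 11) + 56*w^3 - 47*w^2 - 139*w + 18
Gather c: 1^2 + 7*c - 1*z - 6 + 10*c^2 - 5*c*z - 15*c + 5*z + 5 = 10*c^2 + c*(-5*z - 8) + 4*z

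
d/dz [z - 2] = 1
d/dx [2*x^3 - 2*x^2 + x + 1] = 6*x^2 - 4*x + 1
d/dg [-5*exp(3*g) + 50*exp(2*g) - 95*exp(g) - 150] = (-15*exp(2*g) + 100*exp(g) - 95)*exp(g)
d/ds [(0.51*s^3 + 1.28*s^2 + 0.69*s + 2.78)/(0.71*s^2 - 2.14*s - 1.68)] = (0.3621*s^4 - 2.1828*s^3 - 5.7995*s^2 - 8.2484*s + 4.79)/(0.5041*s^4 - 3.0388*s^3 + 2.194*s^2 + 7.1904*s + 2.8224)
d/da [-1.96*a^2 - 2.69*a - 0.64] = -3.92*a - 2.69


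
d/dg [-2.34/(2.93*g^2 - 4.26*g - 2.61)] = (13.7124*g - 9.9684)/(-2.93*g^2 + 4.26*g + 2.61)^2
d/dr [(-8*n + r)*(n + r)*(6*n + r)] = -50*n^2 - 2*n*r + 3*r^2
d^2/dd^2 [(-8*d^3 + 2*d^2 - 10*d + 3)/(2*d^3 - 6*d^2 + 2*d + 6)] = 2*(-11*d^6 - 3*d^5 + 123*d^4 - 134*d^3 + 126*d^2 - 270*d + 39)/(d^9 - 9*d^8 + 30*d^7 - 36*d^6 - 24*d^5 + 90*d^4 - 26*d^3 - 72*d^2 + 27*d + 27)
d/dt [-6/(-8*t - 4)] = -3/(2*t + 1)^2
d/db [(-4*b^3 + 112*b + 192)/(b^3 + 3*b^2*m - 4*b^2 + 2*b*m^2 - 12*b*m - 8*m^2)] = 4*((28 - 3*b^2)*(b^3 + 3*b^2*m - 4*b^2 + 2*b*m^2 - 12*b*m - 8*m^2) - (-b^3 + 28*b + 48)*(3*b^2 + 6*b*m - 8*b + 2*m^2 - 12*m))/(b^3 + 3*b^2*m - 4*b^2 + 2*b*m^2 - 12*b*m - 8*m^2)^2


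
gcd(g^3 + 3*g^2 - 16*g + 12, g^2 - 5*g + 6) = g - 2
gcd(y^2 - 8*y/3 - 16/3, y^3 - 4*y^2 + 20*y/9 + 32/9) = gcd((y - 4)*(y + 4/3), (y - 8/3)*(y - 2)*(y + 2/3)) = 1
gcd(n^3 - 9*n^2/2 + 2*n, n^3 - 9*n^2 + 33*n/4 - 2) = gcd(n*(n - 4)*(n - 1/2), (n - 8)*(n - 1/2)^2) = n - 1/2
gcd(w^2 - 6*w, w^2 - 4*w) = w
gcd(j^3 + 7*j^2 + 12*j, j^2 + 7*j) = j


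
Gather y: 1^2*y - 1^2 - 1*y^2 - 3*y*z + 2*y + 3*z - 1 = -y^2 + y*(3 - 3*z) + 3*z - 2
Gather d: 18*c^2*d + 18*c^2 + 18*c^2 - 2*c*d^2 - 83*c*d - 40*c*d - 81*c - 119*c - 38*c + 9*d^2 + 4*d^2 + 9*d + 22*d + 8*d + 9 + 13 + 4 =36*c^2 - 238*c + d^2*(13 - 2*c) + d*(18*c^2 - 123*c + 39) + 26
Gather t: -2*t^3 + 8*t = -2*t^3 + 8*t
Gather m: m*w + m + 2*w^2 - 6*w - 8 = m*(w + 1) + 2*w^2 - 6*w - 8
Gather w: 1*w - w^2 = -w^2 + w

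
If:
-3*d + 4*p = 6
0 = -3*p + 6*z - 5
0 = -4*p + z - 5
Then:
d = -226/63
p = -25/21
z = 5/21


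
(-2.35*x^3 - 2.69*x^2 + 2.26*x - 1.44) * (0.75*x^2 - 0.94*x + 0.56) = -1.7625*x^5 + 0.1915*x^4 + 2.9076*x^3 - 4.7108*x^2 + 2.6192*x - 0.8064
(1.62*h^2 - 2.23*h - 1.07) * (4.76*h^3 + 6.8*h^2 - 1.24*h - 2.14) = 7.7112*h^5 + 0.401200000000001*h^4 - 22.266*h^3 - 7.9776*h^2 + 6.099*h + 2.2898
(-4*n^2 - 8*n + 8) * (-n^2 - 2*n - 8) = 4*n^4 + 16*n^3 + 40*n^2 + 48*n - 64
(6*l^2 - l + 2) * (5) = 30*l^2 - 5*l + 10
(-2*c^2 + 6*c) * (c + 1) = -2*c^3 + 4*c^2 + 6*c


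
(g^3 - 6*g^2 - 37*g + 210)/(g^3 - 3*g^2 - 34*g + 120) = (g - 7)/(g - 4)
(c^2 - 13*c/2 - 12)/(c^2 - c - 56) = (c + 3/2)/(c + 7)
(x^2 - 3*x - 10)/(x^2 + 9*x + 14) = (x - 5)/(x + 7)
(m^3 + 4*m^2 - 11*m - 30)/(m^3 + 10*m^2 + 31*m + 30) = (m - 3)/(m + 3)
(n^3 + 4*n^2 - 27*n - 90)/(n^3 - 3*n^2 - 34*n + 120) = (n + 3)/(n - 4)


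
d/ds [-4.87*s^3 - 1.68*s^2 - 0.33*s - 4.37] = -14.61*s^2 - 3.36*s - 0.33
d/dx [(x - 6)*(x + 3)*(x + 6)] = 3*x^2 + 6*x - 36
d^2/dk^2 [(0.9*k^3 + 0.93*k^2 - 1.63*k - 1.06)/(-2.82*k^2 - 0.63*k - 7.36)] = (-1.4210854715202e-14*k^5 - 1.4210854715202e-14*k^4 + 65.87424*k^3 + 141.35256*k^2 - 484.20252*k - 159.03102)/(22.425768*k^6 + 15.030036*k^5 + 178.946766*k^4 + 78.704703*k^3 + 467.038368*k^2 + 102.380544*k + 398.688256)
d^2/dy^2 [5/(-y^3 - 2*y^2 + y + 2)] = 10*((3*y + 2)*(y^3 + 2*y^2 - y - 2) - (3*y^2 + 4*y - 1)^2)/(y^3 + 2*y^2 - y - 2)^3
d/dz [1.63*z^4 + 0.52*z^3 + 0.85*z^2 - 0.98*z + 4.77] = 6.52*z^3 + 1.56*z^2 + 1.7*z - 0.98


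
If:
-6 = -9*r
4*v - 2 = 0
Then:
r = 2/3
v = 1/2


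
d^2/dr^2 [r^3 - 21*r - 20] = 6*r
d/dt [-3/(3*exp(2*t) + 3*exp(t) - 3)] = (2*exp(t) + 1)*exp(t)/(exp(2*t) + exp(t) - 1)^2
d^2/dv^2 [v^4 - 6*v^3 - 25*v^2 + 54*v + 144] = 12*v^2 - 36*v - 50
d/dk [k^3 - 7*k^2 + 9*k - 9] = 3*k^2 - 14*k + 9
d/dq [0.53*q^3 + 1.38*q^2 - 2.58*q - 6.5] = 1.59*q^2 + 2.76*q - 2.58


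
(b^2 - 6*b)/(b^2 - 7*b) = (b - 6)/(b - 7)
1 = 1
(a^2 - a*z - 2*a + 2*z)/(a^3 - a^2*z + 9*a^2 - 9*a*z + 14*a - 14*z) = (a - 2)/(a^2 + 9*a + 14)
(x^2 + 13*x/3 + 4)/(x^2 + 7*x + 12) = (x + 4/3)/(x + 4)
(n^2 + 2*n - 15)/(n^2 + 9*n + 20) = (n - 3)/(n + 4)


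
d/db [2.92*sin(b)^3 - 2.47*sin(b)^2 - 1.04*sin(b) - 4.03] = (8.76*sin(b)^2 - 4.94*sin(b) - 1.04)*cos(b)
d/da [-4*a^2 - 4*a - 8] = -8*a - 4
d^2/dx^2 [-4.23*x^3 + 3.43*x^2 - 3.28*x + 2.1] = 6.86 - 25.38*x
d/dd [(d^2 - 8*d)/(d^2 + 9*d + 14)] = (17*d^2 + 28*d - 112)/(d^4 + 18*d^3 + 109*d^2 + 252*d + 196)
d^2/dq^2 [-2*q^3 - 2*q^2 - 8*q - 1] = -12*q - 4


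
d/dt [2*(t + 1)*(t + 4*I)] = 4*t + 2 + 8*I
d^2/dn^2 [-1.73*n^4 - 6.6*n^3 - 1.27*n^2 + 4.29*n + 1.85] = -20.76*n^2 - 39.6*n - 2.54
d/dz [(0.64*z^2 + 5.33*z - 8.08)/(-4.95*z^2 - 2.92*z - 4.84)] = (24.5147*z^2 - 86.1872*z - 49.3908)/(24.5025*z^4 + 28.908*z^3 + 56.4424*z^2 + 28.2656*z + 23.4256)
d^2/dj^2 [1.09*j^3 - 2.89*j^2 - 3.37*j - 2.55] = 6.54*j - 5.78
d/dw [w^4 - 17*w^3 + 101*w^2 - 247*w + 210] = 4*w^3 - 51*w^2 + 202*w - 247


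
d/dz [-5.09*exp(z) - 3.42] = -5.09*exp(z)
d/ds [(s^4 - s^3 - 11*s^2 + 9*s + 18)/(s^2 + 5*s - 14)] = 2*(s^3 + 11*s^2 + 7*s - 27)/(s^2 + 14*s + 49)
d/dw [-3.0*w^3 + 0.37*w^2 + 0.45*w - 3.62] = -9.0*w^2 + 0.74*w + 0.45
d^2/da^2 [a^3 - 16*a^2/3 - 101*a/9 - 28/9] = 6*a - 32/3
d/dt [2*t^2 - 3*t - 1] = 4*t - 3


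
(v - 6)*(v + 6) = v^2 - 36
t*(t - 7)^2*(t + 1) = t^4 - 13*t^3 + 35*t^2 + 49*t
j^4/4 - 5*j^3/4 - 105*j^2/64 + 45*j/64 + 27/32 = (j/4 + 1/4)*(j - 6)*(j - 3/4)*(j + 3/4)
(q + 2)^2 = q^2 + 4*q + 4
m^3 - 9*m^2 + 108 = (m - 6)^2*(m + 3)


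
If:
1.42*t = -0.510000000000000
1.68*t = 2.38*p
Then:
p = -0.25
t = -0.36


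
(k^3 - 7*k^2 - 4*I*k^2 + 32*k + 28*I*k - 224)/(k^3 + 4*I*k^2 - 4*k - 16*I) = (k^2 - k*(7 + 8*I) + 56*I)/(k^2 - 4)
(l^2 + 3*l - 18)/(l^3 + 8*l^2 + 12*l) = (l - 3)/(l*(l + 2))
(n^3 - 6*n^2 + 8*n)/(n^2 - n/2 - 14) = 2*n*(n - 2)/(2*n + 7)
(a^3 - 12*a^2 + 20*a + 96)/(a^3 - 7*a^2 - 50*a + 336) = (a + 2)/(a + 7)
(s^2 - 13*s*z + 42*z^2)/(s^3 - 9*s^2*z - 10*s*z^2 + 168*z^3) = 1/(s + 4*z)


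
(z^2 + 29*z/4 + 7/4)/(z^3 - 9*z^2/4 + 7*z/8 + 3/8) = 2*(z + 7)/(2*z^2 - 5*z + 3)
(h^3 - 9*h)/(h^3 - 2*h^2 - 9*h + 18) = h/(h - 2)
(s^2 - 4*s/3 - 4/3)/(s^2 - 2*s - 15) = (-3*s^2 + 4*s + 4)/(3*(-s^2 + 2*s + 15))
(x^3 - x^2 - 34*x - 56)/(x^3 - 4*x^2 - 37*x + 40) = (x^3 - x^2 - 34*x - 56)/(x^3 - 4*x^2 - 37*x + 40)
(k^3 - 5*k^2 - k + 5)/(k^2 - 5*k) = k - 1/k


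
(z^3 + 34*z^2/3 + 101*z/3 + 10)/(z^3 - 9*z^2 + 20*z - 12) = (3*z^3 + 34*z^2 + 101*z + 30)/(3*(z^3 - 9*z^2 + 20*z - 12))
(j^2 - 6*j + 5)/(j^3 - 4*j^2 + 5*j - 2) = (j - 5)/(j^2 - 3*j + 2)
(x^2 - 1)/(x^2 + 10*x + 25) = (x^2 - 1)/(x^2 + 10*x + 25)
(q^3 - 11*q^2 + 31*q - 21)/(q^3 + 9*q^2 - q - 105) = (q^2 - 8*q + 7)/(q^2 + 12*q + 35)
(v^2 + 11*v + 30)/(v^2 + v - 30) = (v + 5)/(v - 5)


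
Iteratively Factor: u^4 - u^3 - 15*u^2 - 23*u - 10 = (u - 5)*(u^3 + 4*u^2 + 5*u + 2) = (u - 5)*(u + 2)*(u^2 + 2*u + 1) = (u - 5)*(u + 1)*(u + 2)*(u + 1)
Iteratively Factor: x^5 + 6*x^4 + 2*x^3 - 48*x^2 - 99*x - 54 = (x + 3)*(x^4 + 3*x^3 - 7*x^2 - 27*x - 18) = (x + 1)*(x + 3)*(x^3 + 2*x^2 - 9*x - 18) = (x + 1)*(x + 3)^2*(x^2 - x - 6) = (x - 3)*(x + 1)*(x + 3)^2*(x + 2)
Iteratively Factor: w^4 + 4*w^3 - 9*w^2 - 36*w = (w)*(w^3 + 4*w^2 - 9*w - 36) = w*(w + 4)*(w^2 - 9) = w*(w - 3)*(w + 4)*(w + 3)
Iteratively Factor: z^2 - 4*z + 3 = (z - 3)*(z - 1)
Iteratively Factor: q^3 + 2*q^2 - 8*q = (q - 2)*(q^2 + 4*q) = q*(q - 2)*(q + 4)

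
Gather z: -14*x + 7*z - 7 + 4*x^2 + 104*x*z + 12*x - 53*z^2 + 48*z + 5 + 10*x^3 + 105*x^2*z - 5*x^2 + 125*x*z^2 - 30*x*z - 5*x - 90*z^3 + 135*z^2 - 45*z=10*x^3 - x^2 - 7*x - 90*z^3 + z^2*(125*x + 82) + z*(105*x^2 + 74*x + 10) - 2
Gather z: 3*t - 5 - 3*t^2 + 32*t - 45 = -3*t^2 + 35*t - 50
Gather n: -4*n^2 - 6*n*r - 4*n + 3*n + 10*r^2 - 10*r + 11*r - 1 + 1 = -4*n^2 + n*(-6*r - 1) + 10*r^2 + r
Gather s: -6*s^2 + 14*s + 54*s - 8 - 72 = -6*s^2 + 68*s - 80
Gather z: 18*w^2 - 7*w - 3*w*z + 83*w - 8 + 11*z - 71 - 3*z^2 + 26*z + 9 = 18*w^2 + 76*w - 3*z^2 + z*(37 - 3*w) - 70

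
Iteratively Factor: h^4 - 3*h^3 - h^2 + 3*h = (h - 3)*(h^3 - h) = (h - 3)*(h + 1)*(h^2 - h) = h*(h - 3)*(h + 1)*(h - 1)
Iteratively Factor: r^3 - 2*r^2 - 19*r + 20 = (r + 4)*(r^2 - 6*r + 5) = (r - 5)*(r + 4)*(r - 1)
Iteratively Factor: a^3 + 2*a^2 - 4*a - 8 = (a + 2)*(a^2 - 4) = (a - 2)*(a + 2)*(a + 2)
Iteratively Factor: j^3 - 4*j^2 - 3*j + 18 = (j - 3)*(j^2 - j - 6) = (j - 3)^2*(j + 2)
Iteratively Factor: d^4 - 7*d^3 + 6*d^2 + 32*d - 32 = (d - 4)*(d^3 - 3*d^2 - 6*d + 8) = (d - 4)^2*(d^2 + d - 2) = (d - 4)^2*(d - 1)*(d + 2)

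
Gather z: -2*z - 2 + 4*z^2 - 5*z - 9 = 4*z^2 - 7*z - 11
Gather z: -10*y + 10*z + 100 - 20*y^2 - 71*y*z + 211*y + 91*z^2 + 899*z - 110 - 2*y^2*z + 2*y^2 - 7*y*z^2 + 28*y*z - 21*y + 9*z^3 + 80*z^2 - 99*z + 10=-18*y^2 + 180*y + 9*z^3 + z^2*(171 - 7*y) + z*(-2*y^2 - 43*y + 810)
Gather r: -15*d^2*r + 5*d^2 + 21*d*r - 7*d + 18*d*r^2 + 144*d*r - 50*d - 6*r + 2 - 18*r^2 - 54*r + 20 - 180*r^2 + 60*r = 5*d^2 - 57*d + r^2*(18*d - 198) + r*(-15*d^2 + 165*d) + 22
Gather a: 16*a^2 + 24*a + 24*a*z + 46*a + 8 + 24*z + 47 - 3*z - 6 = 16*a^2 + a*(24*z + 70) + 21*z + 49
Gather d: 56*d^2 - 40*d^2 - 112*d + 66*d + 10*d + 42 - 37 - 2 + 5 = 16*d^2 - 36*d + 8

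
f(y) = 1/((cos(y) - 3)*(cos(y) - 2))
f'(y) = sin(y)/((cos(y) - 3)*(cos(y) - 2)^2) + sin(y)/((cos(y) - 3)^2*(cos(y) - 2)) = (2*cos(y) - 5)*sin(y)/((cos(y) - 3)^2*(cos(y) - 2)^2)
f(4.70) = 0.16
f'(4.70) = 0.14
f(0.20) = 0.49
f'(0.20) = -0.14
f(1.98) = 0.12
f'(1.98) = -0.08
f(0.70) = 0.36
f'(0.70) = -0.29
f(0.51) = 0.42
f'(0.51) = -0.28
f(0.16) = 0.49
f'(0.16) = -0.12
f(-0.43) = 0.44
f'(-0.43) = 0.25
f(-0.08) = 0.50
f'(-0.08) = 0.06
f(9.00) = 0.09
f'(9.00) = -0.02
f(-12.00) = 0.40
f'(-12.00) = -0.29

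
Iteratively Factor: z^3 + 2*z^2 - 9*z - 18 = (z + 2)*(z^2 - 9) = (z - 3)*(z + 2)*(z + 3)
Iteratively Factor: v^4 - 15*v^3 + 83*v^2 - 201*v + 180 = (v - 3)*(v^3 - 12*v^2 + 47*v - 60) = (v - 5)*(v - 3)*(v^2 - 7*v + 12) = (v - 5)*(v - 4)*(v - 3)*(v - 3)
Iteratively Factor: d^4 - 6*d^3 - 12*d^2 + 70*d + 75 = (d + 1)*(d^3 - 7*d^2 - 5*d + 75) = (d - 5)*(d + 1)*(d^2 - 2*d - 15) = (d - 5)*(d + 1)*(d + 3)*(d - 5)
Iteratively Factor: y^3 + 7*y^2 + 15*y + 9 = (y + 3)*(y^2 + 4*y + 3) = (y + 3)^2*(y + 1)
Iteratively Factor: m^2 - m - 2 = (m - 2)*(m + 1)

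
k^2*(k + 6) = k^3 + 6*k^2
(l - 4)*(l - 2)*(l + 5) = l^3 - l^2 - 22*l + 40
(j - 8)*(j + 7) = j^2 - j - 56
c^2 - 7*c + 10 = (c - 5)*(c - 2)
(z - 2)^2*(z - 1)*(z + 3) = z^4 - 2*z^3 - 7*z^2 + 20*z - 12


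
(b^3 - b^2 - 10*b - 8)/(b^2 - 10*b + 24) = (b^2 + 3*b + 2)/(b - 6)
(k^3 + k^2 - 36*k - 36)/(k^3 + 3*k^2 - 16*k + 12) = (k^2 - 5*k - 6)/(k^2 - 3*k + 2)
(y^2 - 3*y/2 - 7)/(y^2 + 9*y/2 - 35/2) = (2*y^2 - 3*y - 14)/(2*y^2 + 9*y - 35)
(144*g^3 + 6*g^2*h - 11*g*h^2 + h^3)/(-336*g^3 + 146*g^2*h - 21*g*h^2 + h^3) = (-3*g - h)/(7*g - h)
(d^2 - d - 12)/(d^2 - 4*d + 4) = (d^2 - d - 12)/(d^2 - 4*d + 4)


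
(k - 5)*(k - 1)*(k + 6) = k^3 - 31*k + 30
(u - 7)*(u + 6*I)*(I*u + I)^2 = -u^4 + 5*u^3 - 6*I*u^3 + 13*u^2 + 30*I*u^2 + 7*u + 78*I*u + 42*I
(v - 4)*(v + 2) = v^2 - 2*v - 8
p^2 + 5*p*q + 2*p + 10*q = (p + 2)*(p + 5*q)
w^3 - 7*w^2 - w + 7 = (w - 7)*(w - 1)*(w + 1)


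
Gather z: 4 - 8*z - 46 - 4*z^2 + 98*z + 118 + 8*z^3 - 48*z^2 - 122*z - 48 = 8*z^3 - 52*z^2 - 32*z + 28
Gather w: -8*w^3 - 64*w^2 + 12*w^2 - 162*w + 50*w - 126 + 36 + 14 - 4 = -8*w^3 - 52*w^2 - 112*w - 80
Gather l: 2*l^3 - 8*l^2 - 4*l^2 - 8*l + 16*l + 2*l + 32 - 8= 2*l^3 - 12*l^2 + 10*l + 24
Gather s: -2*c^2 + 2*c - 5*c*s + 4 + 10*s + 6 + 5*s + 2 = -2*c^2 + 2*c + s*(15 - 5*c) + 12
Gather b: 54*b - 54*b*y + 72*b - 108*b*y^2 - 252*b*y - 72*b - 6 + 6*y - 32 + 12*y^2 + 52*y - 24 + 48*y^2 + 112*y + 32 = b*(-108*y^2 - 306*y + 54) + 60*y^2 + 170*y - 30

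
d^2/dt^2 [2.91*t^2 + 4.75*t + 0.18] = 5.82000000000000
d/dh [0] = 0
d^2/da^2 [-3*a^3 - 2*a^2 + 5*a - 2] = -18*a - 4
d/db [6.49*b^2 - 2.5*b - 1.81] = 12.98*b - 2.5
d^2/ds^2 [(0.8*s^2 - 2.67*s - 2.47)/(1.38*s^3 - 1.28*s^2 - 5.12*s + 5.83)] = (3.04704*s^6 - 30.508488*s^5 + 5.76619199999999*s^4 - 77.2654719999999*s^3 + 374.02524*s^2 - 97.439172*s - 271.378016)/(2.628072*s^9 - 7.312896*s^8 - 22.468608*s^7 + 85.474612*s^6 + 21.57312*s^5 - 319.162368*s^4 + 235.741246*s^3 + 327.97248*s^2 - 522.069504*s + 198.155287)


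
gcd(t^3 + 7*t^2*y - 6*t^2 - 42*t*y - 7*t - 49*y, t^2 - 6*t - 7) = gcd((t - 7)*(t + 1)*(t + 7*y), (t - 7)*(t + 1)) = t^2 - 6*t - 7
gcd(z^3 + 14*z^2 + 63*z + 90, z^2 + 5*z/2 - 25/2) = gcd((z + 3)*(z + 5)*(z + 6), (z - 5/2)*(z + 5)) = z + 5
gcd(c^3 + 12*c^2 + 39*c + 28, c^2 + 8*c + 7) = c^2 + 8*c + 7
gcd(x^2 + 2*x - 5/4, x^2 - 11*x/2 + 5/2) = x - 1/2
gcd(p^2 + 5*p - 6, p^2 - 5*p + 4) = p - 1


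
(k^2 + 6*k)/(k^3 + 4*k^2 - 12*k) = 1/(k - 2)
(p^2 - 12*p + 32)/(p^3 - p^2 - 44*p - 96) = (p - 4)/(p^2 + 7*p + 12)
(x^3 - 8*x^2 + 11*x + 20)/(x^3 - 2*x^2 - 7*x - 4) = (x - 5)/(x + 1)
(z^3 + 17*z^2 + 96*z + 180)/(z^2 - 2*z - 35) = (z^2 + 12*z + 36)/(z - 7)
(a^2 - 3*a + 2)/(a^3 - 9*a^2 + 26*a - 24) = (a - 1)/(a^2 - 7*a + 12)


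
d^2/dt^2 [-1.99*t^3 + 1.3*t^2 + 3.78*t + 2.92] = 2.6 - 11.94*t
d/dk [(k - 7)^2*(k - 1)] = 3*(k - 7)*(k - 3)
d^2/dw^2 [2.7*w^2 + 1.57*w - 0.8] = 5.40000000000000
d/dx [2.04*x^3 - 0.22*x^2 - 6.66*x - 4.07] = 6.12*x^2 - 0.44*x - 6.66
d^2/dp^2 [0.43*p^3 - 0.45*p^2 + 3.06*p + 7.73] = 2.58*p - 0.9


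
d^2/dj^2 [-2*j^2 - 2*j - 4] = -4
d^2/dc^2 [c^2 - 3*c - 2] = 2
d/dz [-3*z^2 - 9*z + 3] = -6*z - 9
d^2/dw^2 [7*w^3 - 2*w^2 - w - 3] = 42*w - 4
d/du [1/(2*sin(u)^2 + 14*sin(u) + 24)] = -(2*sin(u) + 7)*cos(u)/(2*(sin(u)^2 + 7*sin(u) + 12)^2)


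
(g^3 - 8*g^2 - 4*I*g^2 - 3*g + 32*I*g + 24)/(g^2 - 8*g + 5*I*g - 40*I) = (g^2 - 4*I*g - 3)/(g + 5*I)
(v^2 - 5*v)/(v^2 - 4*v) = (v - 5)/(v - 4)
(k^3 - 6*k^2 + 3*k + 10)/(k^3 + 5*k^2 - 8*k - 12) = (k - 5)/(k + 6)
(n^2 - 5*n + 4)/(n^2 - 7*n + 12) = (n - 1)/(n - 3)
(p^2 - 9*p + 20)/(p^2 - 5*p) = (p - 4)/p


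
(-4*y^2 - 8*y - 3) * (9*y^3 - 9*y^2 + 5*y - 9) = -36*y^5 - 36*y^4 + 25*y^3 + 23*y^2 + 57*y + 27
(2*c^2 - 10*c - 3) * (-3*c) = -6*c^3 + 30*c^2 + 9*c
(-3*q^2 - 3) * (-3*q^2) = 9*q^4 + 9*q^2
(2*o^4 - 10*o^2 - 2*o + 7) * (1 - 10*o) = -20*o^5 + 2*o^4 + 100*o^3 + 10*o^2 - 72*o + 7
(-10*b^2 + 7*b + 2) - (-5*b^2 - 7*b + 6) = -5*b^2 + 14*b - 4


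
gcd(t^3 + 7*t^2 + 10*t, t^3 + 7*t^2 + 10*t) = t^3 + 7*t^2 + 10*t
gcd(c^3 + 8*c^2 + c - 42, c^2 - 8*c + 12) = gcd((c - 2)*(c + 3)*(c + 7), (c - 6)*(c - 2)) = c - 2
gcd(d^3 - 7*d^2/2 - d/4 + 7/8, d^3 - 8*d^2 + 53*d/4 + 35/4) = d^2 - 3*d - 7/4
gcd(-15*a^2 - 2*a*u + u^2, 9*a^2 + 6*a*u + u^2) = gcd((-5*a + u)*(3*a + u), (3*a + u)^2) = 3*a + u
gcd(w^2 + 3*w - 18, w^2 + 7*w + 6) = w + 6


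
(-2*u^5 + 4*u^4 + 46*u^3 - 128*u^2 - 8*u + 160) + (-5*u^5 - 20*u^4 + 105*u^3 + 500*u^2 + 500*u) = -7*u^5 - 16*u^4 + 151*u^3 + 372*u^2 + 492*u + 160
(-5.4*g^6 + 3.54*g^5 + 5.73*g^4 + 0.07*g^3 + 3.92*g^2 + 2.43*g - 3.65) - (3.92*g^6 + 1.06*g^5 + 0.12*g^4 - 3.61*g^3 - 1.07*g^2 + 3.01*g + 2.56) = -9.32*g^6 + 2.48*g^5 + 5.61*g^4 + 3.68*g^3 + 4.99*g^2 - 0.58*g - 6.21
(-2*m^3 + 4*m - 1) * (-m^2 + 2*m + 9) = 2*m^5 - 4*m^4 - 22*m^3 + 9*m^2 + 34*m - 9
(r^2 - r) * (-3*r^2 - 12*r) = -3*r^4 - 9*r^3 + 12*r^2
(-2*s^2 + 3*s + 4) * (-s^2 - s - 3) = 2*s^4 - s^3 - s^2 - 13*s - 12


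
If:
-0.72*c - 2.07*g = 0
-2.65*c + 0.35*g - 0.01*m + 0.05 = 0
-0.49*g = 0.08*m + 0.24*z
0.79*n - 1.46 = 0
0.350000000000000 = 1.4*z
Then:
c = 0.02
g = -0.01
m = -0.71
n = 1.85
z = 0.25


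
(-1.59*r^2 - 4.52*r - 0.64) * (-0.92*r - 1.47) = 1.4628*r^3 + 6.4957*r^2 + 7.2332*r + 0.9408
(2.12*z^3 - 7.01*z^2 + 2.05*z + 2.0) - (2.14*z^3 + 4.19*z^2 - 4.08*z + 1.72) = -0.02*z^3 - 11.2*z^2 + 6.13*z + 0.28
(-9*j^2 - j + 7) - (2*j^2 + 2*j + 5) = -11*j^2 - 3*j + 2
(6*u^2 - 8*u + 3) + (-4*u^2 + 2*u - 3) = 2*u^2 - 6*u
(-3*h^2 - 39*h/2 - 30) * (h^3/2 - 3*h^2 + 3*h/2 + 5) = -3*h^5/2 - 3*h^4/4 + 39*h^3 + 183*h^2/4 - 285*h/2 - 150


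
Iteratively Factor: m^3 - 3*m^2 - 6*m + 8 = (m + 2)*(m^2 - 5*m + 4) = (m - 4)*(m + 2)*(m - 1)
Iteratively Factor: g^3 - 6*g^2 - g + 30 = (g - 5)*(g^2 - g - 6) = (g - 5)*(g + 2)*(g - 3)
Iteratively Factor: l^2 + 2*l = (l)*(l + 2)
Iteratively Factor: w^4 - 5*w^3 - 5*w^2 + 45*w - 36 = (w - 1)*(w^3 - 4*w^2 - 9*w + 36) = (w - 1)*(w + 3)*(w^2 - 7*w + 12) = (w - 3)*(w - 1)*(w + 3)*(w - 4)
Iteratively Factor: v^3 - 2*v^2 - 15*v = (v)*(v^2 - 2*v - 15) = v*(v + 3)*(v - 5)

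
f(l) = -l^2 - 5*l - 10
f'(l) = -2*l - 5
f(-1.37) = -5.03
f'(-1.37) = -2.26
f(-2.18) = -3.85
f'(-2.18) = -0.64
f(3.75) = -42.81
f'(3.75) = -12.50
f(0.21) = -11.09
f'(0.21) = -5.42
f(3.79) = -43.31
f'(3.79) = -12.58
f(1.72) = -21.56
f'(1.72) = -8.44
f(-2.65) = -3.77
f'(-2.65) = 0.30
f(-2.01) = -3.99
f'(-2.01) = -0.98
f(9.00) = -136.00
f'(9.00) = -23.00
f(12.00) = -214.00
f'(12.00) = -29.00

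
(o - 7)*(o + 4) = o^2 - 3*o - 28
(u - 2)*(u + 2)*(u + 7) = u^3 + 7*u^2 - 4*u - 28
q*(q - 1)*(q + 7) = q^3 + 6*q^2 - 7*q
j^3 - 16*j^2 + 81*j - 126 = (j - 7)*(j - 6)*(j - 3)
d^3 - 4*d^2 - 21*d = d*(d - 7)*(d + 3)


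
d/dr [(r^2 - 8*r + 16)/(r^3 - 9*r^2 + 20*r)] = (-r^2 + 8*r - 20)/(r^2*(r^2 - 10*r + 25))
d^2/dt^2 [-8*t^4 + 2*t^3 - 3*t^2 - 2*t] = -96*t^2 + 12*t - 6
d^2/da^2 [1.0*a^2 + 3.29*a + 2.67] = 2.00000000000000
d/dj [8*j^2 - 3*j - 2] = 16*j - 3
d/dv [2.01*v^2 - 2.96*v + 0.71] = 4.02*v - 2.96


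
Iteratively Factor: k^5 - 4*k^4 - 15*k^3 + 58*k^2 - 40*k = (k + 4)*(k^4 - 8*k^3 + 17*k^2 - 10*k) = (k - 1)*(k + 4)*(k^3 - 7*k^2 + 10*k) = (k - 2)*(k - 1)*(k + 4)*(k^2 - 5*k) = k*(k - 2)*(k - 1)*(k + 4)*(k - 5)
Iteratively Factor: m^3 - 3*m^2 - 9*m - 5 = (m + 1)*(m^2 - 4*m - 5) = (m - 5)*(m + 1)*(m + 1)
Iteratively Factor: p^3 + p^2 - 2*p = (p + 2)*(p^2 - p) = p*(p + 2)*(p - 1)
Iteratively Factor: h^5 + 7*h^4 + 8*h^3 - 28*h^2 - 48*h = (h)*(h^4 + 7*h^3 + 8*h^2 - 28*h - 48) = h*(h + 4)*(h^3 + 3*h^2 - 4*h - 12) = h*(h + 2)*(h + 4)*(h^2 + h - 6) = h*(h - 2)*(h + 2)*(h + 4)*(h + 3)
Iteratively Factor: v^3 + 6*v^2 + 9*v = (v + 3)*(v^2 + 3*v) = v*(v + 3)*(v + 3)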